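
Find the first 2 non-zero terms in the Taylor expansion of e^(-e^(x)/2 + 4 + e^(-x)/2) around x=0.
-x·e^(4) + e^(4)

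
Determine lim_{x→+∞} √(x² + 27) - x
This is an ∞ − ∞ indeterminate form.
Multiply and divide by the conjugate √(x²+27) + x; the x² terms cancel, leaving 27/(√(x²+27)+x) → 0.
Limit = 0.

Final answer: 0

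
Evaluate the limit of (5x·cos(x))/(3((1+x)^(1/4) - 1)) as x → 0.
Both numerator and denominator → 0 as x → 0; this is a 0/0 indeterminate form.
Expand each to leading order near x = 0: numerator ~ 5·x, denominator ~ 3·x/4.
The limit of the ratio is 20/3.

Final answer: 20/3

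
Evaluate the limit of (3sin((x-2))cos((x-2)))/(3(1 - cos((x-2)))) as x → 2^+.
Both numerator and denominator → 0 as x → 2^+; this is a 0/0 indeterminate form.
Expand each to leading order near x = 2: numerator ~ 3·(x - 2), denominator ~ 3·(x - 2)^2/2.
The limit of the ratio is ∞.

Final answer: ∞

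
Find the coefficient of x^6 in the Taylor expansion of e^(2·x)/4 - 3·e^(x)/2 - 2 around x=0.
Expand to order 6: e^(2·x)/4 - 3·e^(x)/2 - 2 = 29·x^6/1440 + 13·x^5/240 + 5·x^4/48 + x^3/12 - x^2/4 - x - 13/4 + O(x^7).
The coefficient of x^6 is 29/1440.

Final answer: 29/1440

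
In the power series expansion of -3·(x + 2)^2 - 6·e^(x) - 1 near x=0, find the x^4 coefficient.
Expand to order 4: -3·(x + 2)^2 - 6·e^(x) - 1 = -x^4/4 - x^3 - 6·x^2 - 18·x - 19 + O(x^5).
The coefficient of x^4 is -1/4.

Final answer: -1/4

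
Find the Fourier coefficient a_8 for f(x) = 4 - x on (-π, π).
a_8 = (1/π) ∫_{-π}^{π} f(x)·cos(8x) dx.
Evaluate the integral (use parity and integration by parts as needed): a_8 = 0.

Final answer: 0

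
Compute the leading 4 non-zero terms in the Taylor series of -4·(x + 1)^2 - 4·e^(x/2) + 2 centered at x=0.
-x^3/12 - 9·x^2/2 - 10·x - 6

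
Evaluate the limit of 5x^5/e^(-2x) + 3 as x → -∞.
The quotient is an ∞/∞ indeterminate form as x → -∞.
Compare growth rates of the dominant terms (exponentials ≫ polynomials ≫ logarithms), or apply L'Hôpital's rule; the quotient → 0.
Adding the constant: 0 + 3 = 3. Limit = 3.

Final answer: 3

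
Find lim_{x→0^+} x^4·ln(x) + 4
The product is a 0·∞ indeterminate form at x → 0⁺.
Rewrite the product as ln(x) / x^(-4) and apply L'Hôpital, or use the standard hierarchy x^(-4) ≫ |ln x| as x → 0⁺.
The indeterminate product → 0, so the limit = 4.

Final answer: 4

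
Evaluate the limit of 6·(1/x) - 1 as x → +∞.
Evaluate the dominant behaviour as x → +∞; each term tends to a finite value or vanishes.
Limit = -1.

Final answer: -1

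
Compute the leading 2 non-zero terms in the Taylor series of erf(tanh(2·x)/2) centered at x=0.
-10·x^3/(3·√(π)) + 2·x/√(π)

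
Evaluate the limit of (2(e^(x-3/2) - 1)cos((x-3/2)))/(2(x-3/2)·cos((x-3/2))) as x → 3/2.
Both numerator and denominator → 0 as x → 3/2; this is a 0/0 indeterminate form.
Expand each to leading order near x = 3/2: numerator ~ 2·(x - 3/2), denominator ~ 2·(x - 3/2).
The limit of the ratio is 1.

Final answer: 1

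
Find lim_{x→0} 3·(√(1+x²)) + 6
Direct substitution at x = 0 gives 9.

Final answer: 9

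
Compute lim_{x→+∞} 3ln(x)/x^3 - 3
The quotient is an ∞/∞ indeterminate form as x → +∞.
The polynomial denominator x^3 dominates the logarithmic numerator (any positive power of x ≫ ln(x) as x → ∞), so the quotient → 0.
Adding the constant: 0 - 3 = -3. Limit = -3.

Final answer: -3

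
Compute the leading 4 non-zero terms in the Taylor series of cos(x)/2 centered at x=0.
-x^6/1440 + x^4/48 - x^2/4 + 1/2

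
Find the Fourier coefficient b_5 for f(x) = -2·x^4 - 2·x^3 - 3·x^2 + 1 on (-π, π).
b_5 = (1/π) ∫_{-π}^{π} f(x)·sin(5x) dx.
Evaluate the integral (use parity and integration by parts as needed): b_5 = 24/125 - 4·π^2/5.

Final answer: 24/125 - 4·π^2/5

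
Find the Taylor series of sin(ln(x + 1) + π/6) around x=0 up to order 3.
x^3·(√(3)/12 + 1/4) + x^2·(-√(3)/4 - 1/4) + √(3)·x/2 + 1/2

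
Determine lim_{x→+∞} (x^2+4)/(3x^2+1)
This is an ∞/∞ indeterminate form as x → +∞.
Divide numerator and denominator by x^2 and let the lower-order terms vanish; the leading terms give 1/3.
Limit = 1/3.

Final answer: 1/3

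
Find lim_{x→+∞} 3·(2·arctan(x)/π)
Evaluate the dominant behaviour as x → +∞; each term tends to a finite value or vanishes.
Limit = 3.

Final answer: 3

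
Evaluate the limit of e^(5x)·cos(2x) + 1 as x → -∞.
Evaluate the dominant behaviour as x → -∞; each term tends to a finite value or vanishes.
Limit = 1.

Final answer: 1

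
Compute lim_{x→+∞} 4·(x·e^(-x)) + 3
Evaluate the dominant behaviour as x → +∞; each term tends to a finite value or vanishes.
Limit = 3.

Final answer: 3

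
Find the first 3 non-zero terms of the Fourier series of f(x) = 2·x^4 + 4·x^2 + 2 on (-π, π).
(80 - 16·π^2)·cos(x) + (-2 + 4·π^2)·cos(2·x) + 2 + 4·π^2/3 + 2·π^4/5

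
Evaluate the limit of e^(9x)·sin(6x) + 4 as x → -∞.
Evaluate the dominant behaviour as x → -∞; each term tends to a finite value or vanishes.
Limit = 4.

Final answer: 4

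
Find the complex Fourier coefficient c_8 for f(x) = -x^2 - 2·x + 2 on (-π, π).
Compute the real Fourier coefficients first: a_8 = -1/16, b_8 = 1/2.
Then c_8 = (a_8 − i·b_8)/2 = -1/32 - i/4.

Final answer: -1/32 - i/4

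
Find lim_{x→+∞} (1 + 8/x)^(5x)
As x → +∞: write (1 + 8/x)^(5x) = ((1 + 8/x)^x)^5 → (e^8)^5 = e^40.
Limit = e^(40).

Final answer: e^(40)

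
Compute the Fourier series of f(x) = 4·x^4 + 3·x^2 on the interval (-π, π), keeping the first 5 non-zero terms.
(180 - 32·π^2)·cos(x) + (-9 + 8·π^2)·cos(2·x) + (28/27 - 32·π^2/9)·cos(3·x) + 2·π^2·cos(4·x) + π^2 + 4·π^4/5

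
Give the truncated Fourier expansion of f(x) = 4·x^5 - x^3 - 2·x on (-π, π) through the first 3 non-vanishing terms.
(-162·π^2 + 8·π^4 + 968)·sin(x) + (-4·π^4 - 59/2 + 21·π^2)·sin(2·x) + (-178·π^2/27 + 248/81 + 8·π^4/3)·sin(3·x)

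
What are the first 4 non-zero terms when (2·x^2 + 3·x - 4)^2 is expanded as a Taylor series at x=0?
12·x^3 - 7·x^2 - 24·x + 16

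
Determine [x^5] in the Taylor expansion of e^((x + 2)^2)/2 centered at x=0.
Expand to order 5: e^((x + 2)^2)/2 = 53·x^5·e^(4)/5 + 115·x^4·e^(4)/12 + 22·x^3·e^(4)/3 + 9·x^2·e^(4)/2 + 2·x·e^(4) + e^(4)/2 + O(x^6).
The coefficient of x^5 is 53·e^(4)/5.

Final answer: 53·e^(4)/5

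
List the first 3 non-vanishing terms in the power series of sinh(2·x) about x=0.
4·x^5/15 + 4·x^3/3 + 2·x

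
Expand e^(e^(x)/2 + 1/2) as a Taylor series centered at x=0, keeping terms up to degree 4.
49·e·x^4/384 + 11·e·x^3/48 + 3·e·x^2/8 + e·x/2 + e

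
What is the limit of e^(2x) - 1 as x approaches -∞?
Evaluate the dominant behaviour as x → -∞; each term tends to a finite value or vanishes.
Limit = -1.

Final answer: -1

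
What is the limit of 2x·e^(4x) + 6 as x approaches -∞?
The product is a 0·∞ indeterminate form at x → -∞.
Rewrite the product as 2x / e^(-4x) (an ∞/∞ form) and apply L'Hôpital, or use the standard hierarchy e^(4|x|) ≫ |x| as x → -∞.
The indeterminate product → 0, so the limit = 6.

Final answer: 6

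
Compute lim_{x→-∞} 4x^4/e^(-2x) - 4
The quotient is an ∞/∞ indeterminate form as x → -∞.
Compare growth rates of the dominant terms (exponentials ≫ polynomials ≫ logarithms), or apply L'Hôpital's rule; the quotient → 0.
Adding the constant: 0 - 4 = -4. Limit = -4.

Final answer: -4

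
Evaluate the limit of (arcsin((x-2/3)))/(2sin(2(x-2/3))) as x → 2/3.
Both numerator and denominator → 0 as x → 2/3; this is a 0/0 indeterminate form.
Expand each to leading order near x = 2/3: numerator ~ (x - 2/3), denominator ~ 4·(x - 2/3).
The limit of the ratio is 1/4.

Final answer: 1/4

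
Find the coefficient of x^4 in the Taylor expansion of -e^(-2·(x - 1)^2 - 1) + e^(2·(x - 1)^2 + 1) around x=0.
10·e^(-3)/3 + 86·e^(3)/3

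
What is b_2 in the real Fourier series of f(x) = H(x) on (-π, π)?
b_2 = (1/π) ∫_{-π}^{π} f(x)·sin(2x) dx.
Evaluate the integral (use parity and integration by parts as needed): b_2 = 0.

Final answer: 0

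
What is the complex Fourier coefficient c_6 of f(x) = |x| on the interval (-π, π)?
Compute the real Fourier coefficients first: a_6 = 0, b_6 = 0.
Then c_6 = (a_6 − i·b_6)/2 = 0.

Final answer: 0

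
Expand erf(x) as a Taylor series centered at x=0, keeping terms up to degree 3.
-2·x^3/(3·√(π)) + 2·x/√(π)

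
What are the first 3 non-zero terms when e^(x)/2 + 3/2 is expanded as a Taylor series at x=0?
x^2/4 + x/2 + 2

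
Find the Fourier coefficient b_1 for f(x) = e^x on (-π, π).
b_1 = (1/π) ∫_{-π}^{π} f(x)·sin(1x) dx.
Evaluate the integral (use parity and integration by parts as needed): b_1 = (-1 + e^(2·π))·e^(-π)/(2·π).

Final answer: (-1 + e^(2·π))·e^(-π)/(2·π)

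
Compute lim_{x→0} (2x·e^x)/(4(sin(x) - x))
Both numerator and denominator → 0 as x → 0; this is a 0/0 indeterminate form.
Expand each to leading order near x = 0: numerator ~ 2·x, denominator ~ -2·x^3/3.
The limit of the ratio is -∞.

Final answer: -∞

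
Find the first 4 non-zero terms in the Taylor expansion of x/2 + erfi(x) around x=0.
x^7/(21·√(π)) + x^5/(5·√(π)) + 2·x^3/(3·√(π)) + x·(1/2 + 2/√(π))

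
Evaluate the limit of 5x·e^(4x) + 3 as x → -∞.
The product is a 0·∞ indeterminate form at x → -∞.
Rewrite the product as 5x / e^(-4x) (an ∞/∞ form) and apply L'Hôpital, or use the standard hierarchy e^(4|x|) ≫ |x| as x → -∞.
The indeterminate product → 0, so the limit = 3.

Final answer: 3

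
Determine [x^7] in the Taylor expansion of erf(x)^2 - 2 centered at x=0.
Expand to order 7: erf(x)^2 - 2 = 56·x^6/(45·π) - 8·x^4/(3·π) + 4·x^2/π - 2 + O(x^8).
The coefficient of x^7 is 0.

Final answer: 0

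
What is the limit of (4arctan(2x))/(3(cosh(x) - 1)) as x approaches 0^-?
Both numerator and denominator → 0 as x → 0^-; this is a 0/0 indeterminate form.
Expand each to leading order near x = 0: numerator ~ 8·x, denominator ~ 3·x^2/2.
The limit of the ratio is -∞.

Final answer: -∞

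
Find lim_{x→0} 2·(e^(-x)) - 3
Direct substitution at x = 0 gives -1.

Final answer: -1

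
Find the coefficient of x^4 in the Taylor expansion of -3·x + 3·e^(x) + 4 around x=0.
Expand to order 4: -3·x + 3·e^(x) + 4 = x^4/8 + x^3/2 + 3·x^2/2 + 7 + O(x^5).
The coefficient of x^4 is 1/8.

Final answer: 1/8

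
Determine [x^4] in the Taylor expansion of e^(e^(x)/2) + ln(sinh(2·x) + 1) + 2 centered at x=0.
Expand to order 4: e^(e^(x)/2) + ln(sinh(2·x) + 1) + 2 = x^4·(-20/3 + 49·e^(1/2)/384) + x^3·(11·e^(1/2)/48 + 4) + x^2·(-2 + 3·e^(1/2)/8) + x·(e^(1/2)/2 + 2) + e^(1/2) + 2 + O(x^5).
The coefficient of x^4 is -20/3 + 49·e^(1/2)/384.

Final answer: -20/3 + 49·e^(1/2)/384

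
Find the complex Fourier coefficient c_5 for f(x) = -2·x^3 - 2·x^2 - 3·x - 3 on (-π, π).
Compute the real Fourier coefficients first: a_5 = 8/25, b_5 = -4·π^2/5 - 126/125.
Then c_5 = (a_5 − i·b_5)/2 = 4/25 + 63·i/125 + 2·i·π^2/5.

Final answer: 4/25 + 63·i/125 + 2·i·π^2/5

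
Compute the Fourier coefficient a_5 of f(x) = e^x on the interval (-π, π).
a_5 = (1/π) ∫_{-π}^{π} f(x)·cos(5x) dx.
Evaluate the integral (use parity and integration by parts as needed): a_5 = (1 - e^(2·π))·e^(-π)/(26·π).

Final answer: (1 - e^(2·π))·e^(-π)/(26·π)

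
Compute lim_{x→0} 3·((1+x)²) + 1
Direct substitution at x = 0 gives 4.

Final answer: 4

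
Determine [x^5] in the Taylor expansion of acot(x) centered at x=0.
Expand to order 5: acot(x) = -x^5/5 + x^3/3 - x + π/2 + O(x^6).
The coefficient of x^5 is -1/5.

Final answer: -1/5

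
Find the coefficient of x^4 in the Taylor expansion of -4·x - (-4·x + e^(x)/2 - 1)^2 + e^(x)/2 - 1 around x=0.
Expand to order 4: -4·x - (-4·x + e^(x)/2 - 1)^2 + e^(x)/2 - 1 = 9·x^4/16 + 23·x^3/12 - 47·x^2/4 - 7·x - 3/4 + O(x^5).
The coefficient of x^4 is 9/16.

Final answer: 9/16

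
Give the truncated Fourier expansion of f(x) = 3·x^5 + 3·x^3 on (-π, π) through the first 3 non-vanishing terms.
(-114·π^2 + 6·π^4 + 684)·sin(x) + (-3·π^4 - 18 + 12·π^2)·sin(2·x) + (-22·π^2/9 + 44/27 + 2·π^4)·sin(3·x)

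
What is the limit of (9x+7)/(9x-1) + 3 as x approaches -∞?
Evaluate the dominant behaviour as x → -∞; each term tends to a finite value or vanishes.
Limit = 4.

Final answer: 4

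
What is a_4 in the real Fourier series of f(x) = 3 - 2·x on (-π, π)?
a_4 = (1/π) ∫_{-π}^{π} f(x)·cos(4x) dx.
Evaluate the integral (use parity and integration by parts as needed): a_4 = 0.

Final answer: 0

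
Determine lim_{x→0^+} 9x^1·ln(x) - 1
The product is a 0·∞ indeterminate form at x → 0⁺.
Rewrite the product as 9·ln(x) / x^(-1) and apply L'Hôpital, or use the standard hierarchy x^(-1) ≫ |ln x| as x → 0⁺.
The indeterminate product → 0, so the limit = -1.

Final answer: -1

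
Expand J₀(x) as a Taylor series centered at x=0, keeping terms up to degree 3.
1 - x^2/4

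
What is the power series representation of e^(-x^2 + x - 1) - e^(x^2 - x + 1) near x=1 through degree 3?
(1 - e^(2))·e^(-1) + (-e^(2) - 1)·e^(-1)·(x - 1) + (-3·e^(2) - 1)·e^(-1)·(x - 1)^2/2 + (5 - 7·e^(2))·e^(-1)·(x - 1)^3/6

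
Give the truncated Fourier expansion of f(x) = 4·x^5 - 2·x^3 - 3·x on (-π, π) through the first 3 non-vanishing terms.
(-164·π^2 + 8·π^4 + 978)·sin(x) + (-4·π^4 - 30 + 22·π^2)·sin(2·x) + (-196·π^2/27 + 230/81 + 8·π^4/3)·sin(3·x)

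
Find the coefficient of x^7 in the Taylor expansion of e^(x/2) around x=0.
Expand to order 7: e^(x/2) = x^7/645120 + x^6/46080 + x^5/3840 + x^4/384 + x^3/48 + x^2/8 + x/2 + 1 + O(x^8).
The coefficient of x^7 is 1/645120.

Final answer: 1/645120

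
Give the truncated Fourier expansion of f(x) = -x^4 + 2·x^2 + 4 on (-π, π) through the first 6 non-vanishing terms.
(-56 + 8·π^2)·cos(x) + (5 - 2·π^2)·cos(2·x) + (-40/27 + 8·π^2/9)·cos(3·x) + (11/16 - π^2/2)·cos(4·x) + (-248/625 + 8·π^2/25)·cos(5·x) - π^4/5 + 4 + 2·π^2/3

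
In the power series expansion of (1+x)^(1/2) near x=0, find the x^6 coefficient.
Expand to order 6: (1+x)^(1/2) = -21·x^6/1024 + 7·x^5/256 - 5·x^4/128 + x^3/16 - x^2/8 + x/2 + 1 + O(x^7).
The coefficient of x^6 is -21/1024.

Final answer: -21/1024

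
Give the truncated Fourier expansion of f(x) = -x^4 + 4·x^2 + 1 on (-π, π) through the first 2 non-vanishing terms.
(-64 + 8·π^2)·cos(x) - π^4/5 + 1 + 4·π^2/3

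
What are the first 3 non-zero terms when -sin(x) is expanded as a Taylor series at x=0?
-x^5/120 + x^3/6 - x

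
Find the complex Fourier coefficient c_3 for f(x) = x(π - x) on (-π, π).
Compute the real Fourier coefficients first: a_3 = 4/9, b_3 = 2·π/3.
Then c_3 = (a_3 − i·b_3)/2 = 2/9 - i·π/3.

Final answer: 2/9 - i·π/3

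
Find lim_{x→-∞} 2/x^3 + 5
Evaluate the dominant behaviour as x → -∞; each term tends to a finite value or vanishes.
Limit = 5.

Final answer: 5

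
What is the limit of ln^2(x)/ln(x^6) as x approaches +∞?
This is an ∞/∞ indeterminate form as x → +∞.
Write ln(x^6) = 6·ln(x), reducing the quotient to ln(x)/6 → ∞.
Limit = ∞.

Final answer: ∞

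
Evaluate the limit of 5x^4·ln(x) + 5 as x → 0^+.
The product is a 0·∞ indeterminate form at x → 0⁺.
Rewrite the product as 5·ln(x) / x^(-4) and apply L'Hôpital, or use the standard hierarchy x^(-4) ≫ |ln x| as x → 0⁺.
The indeterminate product → 0, so the limit = 5.

Final answer: 5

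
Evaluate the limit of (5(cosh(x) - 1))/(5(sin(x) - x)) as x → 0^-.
Both numerator and denominator → 0 as x → 0^-; this is a 0/0 indeterminate form.
Expand each to leading order near x = 0: numerator ~ 5·x^2/2, denominator ~ -5·x^3/6.
The limit of the ratio is ∞.

Final answer: ∞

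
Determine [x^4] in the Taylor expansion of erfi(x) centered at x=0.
Expand to order 4: erfi(x) = 2·x^3/(3·√(π)) + 2·x/√(π) + O(x^5).
The coefficient of x^4 is 0.

Final answer: 0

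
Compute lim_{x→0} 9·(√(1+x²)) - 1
Direct substitution at x = 0 gives 8.

Final answer: 8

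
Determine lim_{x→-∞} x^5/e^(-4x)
This is an ∞/∞ indeterminate form as x → -∞.
Compare growth rates of the dominant terms (exponentials ≫ polynomials ≫ logarithms), or apply L'Hôpital's rule; the quotient → 0.
Limit = 0.

Final answer: 0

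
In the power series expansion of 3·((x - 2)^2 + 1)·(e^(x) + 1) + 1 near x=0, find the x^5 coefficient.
Expand to order 5: 3·((x - 2)^2 + 1)·(e^(x) + 1) + 1 = x^5/8 + x^4/8 - x^3/2 + 3·x^2/2 - 9·x + 31 + O(x^6).
The coefficient of x^5 is 1/8.

Final answer: 1/8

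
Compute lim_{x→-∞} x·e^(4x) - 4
The product is a 0·∞ indeterminate form at x → -∞.
Rewrite the product as x / e^(-4x) (an ∞/∞ form) and apply L'Hôpital, or use the standard hierarchy e^(4|x|) ≫ |x| as x → -∞.
The indeterminate product → 0, so the limit = -4.

Final answer: -4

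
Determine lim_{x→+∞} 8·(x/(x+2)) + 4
Evaluate the dominant behaviour as x → +∞; each term tends to a finite value or vanishes.
Limit = 12.

Final answer: 12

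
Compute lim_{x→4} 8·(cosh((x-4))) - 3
Direct substitution at x = 4 gives 5.

Final answer: 5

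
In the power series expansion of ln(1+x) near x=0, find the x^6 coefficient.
Expand to order 6: ln(1+x) = -x^6/6 + x^5/5 - x^4/4 + x^3/3 - x^2/2 + x + O(x^7).
The coefficient of x^6 is -1/6.

Final answer: -1/6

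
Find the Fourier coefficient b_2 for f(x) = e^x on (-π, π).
b_2 = (1/π) ∫_{-π}^{π} f(x)·sin(2x) dx.
Evaluate the integral (use parity and integration by parts as needed): b_2 = (2 - 2·e^(2·π))·e^(-π)/(5·π).

Final answer: (2 - 2·e^(2·π))·e^(-π)/(5·π)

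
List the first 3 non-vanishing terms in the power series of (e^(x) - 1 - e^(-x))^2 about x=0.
4·x^2 - 4·x + 1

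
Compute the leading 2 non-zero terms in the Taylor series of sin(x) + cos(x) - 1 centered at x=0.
-x^2/2 + x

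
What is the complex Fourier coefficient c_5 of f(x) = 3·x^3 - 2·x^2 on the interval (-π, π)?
Compute the real Fourier coefficients first: a_5 = 8/25, b_5 = -36/125 + 6·π^2/5.
Then c_5 = (a_5 − i·b_5)/2 = 4/25 - 3·i·π^2/5 + 18·i/125.

Final answer: 4/25 - 3·i·π^2/5 + 18·i/125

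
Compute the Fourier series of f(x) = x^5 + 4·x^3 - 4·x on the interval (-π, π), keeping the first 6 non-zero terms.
(-32·π^2 + 184 + 2·π^4)·sin(x) + (-π^4 + 5/2 + π^2)·sin(2·x) + (-280/81 + 32·π^2/27 + 2·π^4/3)·sin(3·x) + (-π^4/2 - 11·π^2/8 + 161/64)·sin(4·x) + (-1192/625 + 32·π^2/25 + 2·π^4/5)·sin(5·x) + (-π^4/3 - 31·π^2/27 + 247/162)·sin(6·x)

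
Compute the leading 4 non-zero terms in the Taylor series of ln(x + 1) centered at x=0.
-x^4/4 + x^3/3 - x^2/2 + x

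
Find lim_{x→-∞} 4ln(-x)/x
This is an ∞/∞ indeterminate form as x → -∞.
Compare growth rates of the dominant terms (exponentials ≫ polynomials ≫ logarithms), or apply L'Hôpital's rule; the quotient → 0.
Limit = 0.

Final answer: 0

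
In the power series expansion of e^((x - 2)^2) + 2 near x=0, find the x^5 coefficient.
Expand to order 5: e^((x - 2)^2) + 2 = -106·x^5·e^(4)/5 + 115·x^4·e^(4)/6 - 44·x^3·e^(4)/3 + 9·x^2·e^(4) - 4·x·e^(4) + 2 + e^(4) + O(x^6).
The coefficient of x^5 is -106·e^(4)/5.

Final answer: -106·e^(4)/5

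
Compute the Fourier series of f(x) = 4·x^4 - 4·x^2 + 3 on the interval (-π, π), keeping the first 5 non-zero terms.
(208 - 32·π^2)·cos(x) + (-16 + 8·π^2)·cos(2·x) + (112/27 - 32·π^2/9)·cos(3·x) + (-7/4 + 2·π^2)·cos(4·x) - 4·π^2/3 + 3 + 4·π^4/5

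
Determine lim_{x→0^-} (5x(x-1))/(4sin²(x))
Both numerator and denominator → 0 as x → 0^-; this is a 0/0 indeterminate form.
Expand each to leading order near x = 0: numerator ~ -5·x, denominator ~ 4·x^2.
The limit of the ratio is ∞.

Final answer: ∞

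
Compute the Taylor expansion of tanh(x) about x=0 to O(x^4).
-x^3/3 + x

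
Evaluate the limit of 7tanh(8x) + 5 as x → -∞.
Evaluate the dominant behaviour as x → -∞; each term tends to a finite value or vanishes.
Limit = -2.

Final answer: -2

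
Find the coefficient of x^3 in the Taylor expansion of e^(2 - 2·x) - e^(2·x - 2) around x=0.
Expand to order 3: e^(2 - 2·x) - e^(2·x - 2) = x^3·(-4·e^(2)/3 - 4·e^(-2)/3) + x^2·(-2·e^(-2) + 2·e^(2)) + x·(-2·e^(2) - 2·e^(-2)) - e^(-2) + e^(2) + O(x^4).
The coefficient of x^3 is -4·e^(2)/3 - 4·e^(-2)/3.

Final answer: -4·e^(2)/3 - 4·e^(-2)/3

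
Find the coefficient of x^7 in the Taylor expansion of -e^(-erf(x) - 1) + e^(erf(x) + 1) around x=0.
Expand to order 7: -e^(-erf(x) - 1) + e^(erf(x) + 1) = x^7·(-e/(21·√(π)) - 4·e/(9·π^(5/2)) - e^(-1)/(21·√(π)) - 4·e^(-1)/(9·π^(5/2)) + 8·e^(-1)/(315·π^(7/2)) + 8·e/(315·π^(7/2)) + 38·e^(-1)/(45·π^(3/2)) + 38·e/(45·π^(3/2))) + x^6·(-8·e/(9·π^2) - 28·e^(-1)/(45·π) - 4·e^(-1)/(45·π^3) + 4·e/(45·π^3) + 8·e^(-1)/(9·π^2) + 28·e/(45·π)) + x^5·(-4·e/(3·π^(3/2)) - 4·e^(-1)/(3·π^(3/2)) + 4·e^(-1)/(15·π^(5/2)) + 4·e/(15·π^(5/2)) + e^(-1)/(5·√(π)) + e/(5·√(π))) + x^4·(-4·e/(3·π) - 2·e^(-1)/(3·π^2) + 4·e^(-1)/(3·π) + 2·e/(3·π^2)) + x^3·(-2·e/(3·√(π)) - 2·e^(-1)/(3·√(π)) + 4·e^(-1)/(3·π^(3/2)) + 4·e/(3·π^(3/2))) + x^2·(-2·e^(-1)/π + 2·e/π) + x·(2·e^(-1)/√(π) + 2·e/√(π)) - e^(-1) + e + O(x^8).
The coefficient of x^7 is -e/(21·√(π)) - 4·e/(9·π^(5/2)) - e^(-1)/(21·√(π)) - 4·e^(-1)/(9·π^(5/2)) + 8·e^(-1)/(315·π^(7/2)) + 8·e/(315·π^(7/2)) + 38·e^(-1)/(45·π^(3/2)) + 38·e/(45·π^(3/2)).

Final answer: -e/(21·√(π)) - 4·e/(9·π^(5/2)) - e^(-1)/(21·√(π)) - 4·e^(-1)/(9·π^(5/2)) + 8·e^(-1)/(315·π^(7/2)) + 8·e/(315·π^(7/2)) + 38·e^(-1)/(45·π^(3/2)) + 38·e/(45·π^(3/2))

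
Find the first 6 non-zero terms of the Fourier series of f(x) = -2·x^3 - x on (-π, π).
(22 - 4·π^2)·sin(x) + (-2 + 2·π^2)·sin(2·x) + (2/9 - 4·π^2/3)·sin(3·x) + (1/8 + π^2)·sin(4·x) + (-4·π^2/5 - 26/125)·sin(5·x) + (2/9 + 2·π^2/3)·sin(6·x)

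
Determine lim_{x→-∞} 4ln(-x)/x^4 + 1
The quotient is an ∞/∞ indeterminate form as x → -∞.
Compare growth rates of the dominant terms (exponentials ≫ polynomials ≫ logarithms), or apply L'Hôpital's rule; the quotient → 0.
Adding the constant: 0 + 1 = 1. Limit = 1.

Final answer: 1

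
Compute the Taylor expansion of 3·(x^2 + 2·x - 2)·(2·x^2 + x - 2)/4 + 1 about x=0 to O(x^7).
3·x^4/2 + 15·x^3/4 - 3·x^2 - 9·x/2 + 4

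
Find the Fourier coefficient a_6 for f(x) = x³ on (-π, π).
a_6 = (1/π) ∫_{-π}^{π} f(x)·cos(6x) dx.
Evaluate the integral (use parity and integration by parts as needed): a_6 = 0.

Final answer: 0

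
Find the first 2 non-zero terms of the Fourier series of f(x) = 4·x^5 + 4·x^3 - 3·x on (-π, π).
(-152·π^2 + 8·π^4 + 906)·sin(x) + (-4·π^4 - 21 + 16·π^2)·sin(2·x)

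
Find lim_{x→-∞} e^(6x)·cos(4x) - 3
Evaluate the dominant behaviour as x → -∞; each term tends to a finite value or vanishes.
Limit = -3.

Final answer: -3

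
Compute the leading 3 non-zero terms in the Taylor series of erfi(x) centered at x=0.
x^5/(5·√(π)) + 2·x^3/(3·√(π)) + 2·x/√(π)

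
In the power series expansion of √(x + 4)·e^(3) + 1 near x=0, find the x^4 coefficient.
Expand to order 4: √(x + 4)·e^(3) + 1 = -5·x^4·e^(3)/16384 + x^3·e^(3)/512 - x^2·e^(3)/64 + x·e^(3)/4 + 1 + 2·e^(3) + O(x^5).
The coefficient of x^4 is -5·e^(3)/16384.

Final answer: -5·e^(3)/16384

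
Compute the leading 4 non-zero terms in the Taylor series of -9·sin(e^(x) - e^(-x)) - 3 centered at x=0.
69·x^5/20 + 9·x^3 - 18·x - 3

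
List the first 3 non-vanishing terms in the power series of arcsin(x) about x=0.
3·x^5/40 + x^3/6 + x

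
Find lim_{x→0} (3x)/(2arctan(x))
Both numerator and denominator → 0 as x → 0; this is a 0/0 indeterminate form.
Expand each to leading order near x = 0: numerator ~ 3·x, denominator ~ 2·x.
The limit of the ratio is 3/2.

Final answer: 3/2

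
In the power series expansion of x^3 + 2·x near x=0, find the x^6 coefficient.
Expand to order 6: x^3 + 2·x = x^3 + 2·x + O(x^7).
The coefficient of x^6 is 0.

Final answer: 0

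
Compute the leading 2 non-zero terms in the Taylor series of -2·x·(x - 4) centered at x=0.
-2·x^2 + 8·x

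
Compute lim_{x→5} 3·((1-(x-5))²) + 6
Direct substitution at x = 5 gives 9.

Final answer: 9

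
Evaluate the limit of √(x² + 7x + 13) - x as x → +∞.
This is an ∞ − ∞ indeterminate form.
Multiply and divide by the conjugate √(x²+7x + 13) + x; the x² terms cancel, leaving (7x + 13)/(√(x²+7x + 13)+x) → 7/2.
Limit = 7/2.

Final answer: 7/2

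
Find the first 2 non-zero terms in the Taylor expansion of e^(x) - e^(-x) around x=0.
x^3/3 + 2·x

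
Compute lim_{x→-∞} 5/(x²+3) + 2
Evaluate the dominant behaviour as x → -∞; each term tends to a finite value or vanishes.
Limit = 2.

Final answer: 2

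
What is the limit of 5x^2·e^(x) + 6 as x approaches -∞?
The product is a 0·∞ indeterminate form at x → -∞.
Rewrite the product as 5x^2 / e^(-x) (an ∞/∞ form) and apply L'Hôpital, or use the standard hierarchy e^(|x|) ≫ |x^2| as x → -∞.
The indeterminate product → 0, so the limit = 6.

Final answer: 6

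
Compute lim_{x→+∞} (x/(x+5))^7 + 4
As x → +∞: x/(x+5) = 1/(1 + 5/x) → 1, and the 7th power of a limit-1 base also → 1; with the additive constant, 1 + 4 = 5.
Limit = 5.

Final answer: 5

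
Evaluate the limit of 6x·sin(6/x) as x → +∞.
As x → +∞: let u = 6/x → 0⁺; then 6·x·sin(6/x) = 6·6·sin(u)/u → 6·6·1 = 36.
Limit = 36.

Final answer: 36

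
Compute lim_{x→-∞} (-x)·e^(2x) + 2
The product is a 0·∞ indeterminate form at x → -∞.
Rewrite the product as (-x) / e^(-2x) (an ∞/∞ form) and apply L'Hôpital, or use the standard hierarchy e^(2|x|) ≫ |(-x)| as x → -∞.
The indeterminate product → 0, so the limit = 2.

Final answer: 2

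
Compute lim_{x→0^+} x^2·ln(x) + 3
The product is a 0·∞ indeterminate form at x → 0⁺.
Rewrite the product as ln(x) / x^(-2) and apply L'Hôpital, or use the standard hierarchy x^(-2) ≫ |ln x| as x → 0⁺.
The indeterminate product → 0, so the limit = 3.

Final answer: 3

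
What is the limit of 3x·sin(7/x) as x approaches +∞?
As x → +∞: let u = 7/x → 0⁺; then 3·x·sin(7/x) = 3·7·sin(u)/u → 3·7·1 = 21.
Limit = 21.

Final answer: 21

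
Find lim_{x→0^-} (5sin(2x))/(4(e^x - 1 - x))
Both numerator and denominator → 0 as x → 0^-; this is a 0/0 indeterminate form.
Expand each to leading order near x = 0: numerator ~ 10·x, denominator ~ 2·x^2.
The limit of the ratio is -∞.

Final answer: -∞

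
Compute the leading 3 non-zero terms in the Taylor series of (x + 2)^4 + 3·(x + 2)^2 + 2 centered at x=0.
27·x^2 + 44·x + 30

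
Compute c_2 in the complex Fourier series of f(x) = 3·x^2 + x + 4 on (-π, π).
Compute the real Fourier coefficients first: a_2 = 3, b_2 = -1.
Then c_2 = (a_2 − i·b_2)/2 = 3/2 + i/2.

Final answer: 3/2 + i/2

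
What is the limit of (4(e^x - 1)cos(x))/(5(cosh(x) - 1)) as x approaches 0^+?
Both numerator and denominator → 0 as x → 0^+; this is a 0/0 indeterminate form.
Expand each to leading order near x = 0: numerator ~ 4·x, denominator ~ 5·x^2/2.
The limit of the ratio is ∞.

Final answer: ∞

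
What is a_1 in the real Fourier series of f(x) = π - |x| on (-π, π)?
a_1 = (1/π) ∫_{-π}^{π} f(x)·cos(1x) dx.
Evaluate the integral (use parity and integration by parts as needed): a_1 = 4/π.

Final answer: 4/π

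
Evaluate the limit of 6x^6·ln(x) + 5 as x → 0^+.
The product is a 0·∞ indeterminate form at x → 0⁺.
Rewrite the product as 6·ln(x) / x^(-6) and apply L'Hôpital, or use the standard hierarchy x^(-6) ≫ |ln x| as x → 0⁺.
The indeterminate product → 0, so the limit = 5.

Final answer: 5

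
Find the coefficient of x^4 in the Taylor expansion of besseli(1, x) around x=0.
Expand to order 4: besseli(1, x) = x^3/16 + x/2 + O(x^5).
The coefficient of x^4 is 0.

Final answer: 0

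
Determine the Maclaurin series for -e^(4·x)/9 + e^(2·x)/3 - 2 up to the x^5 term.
-116·x^5/135 - 26·x^4/27 - 20·x^3/27 - 2·x^2/9 + 2·x/9 - 16/9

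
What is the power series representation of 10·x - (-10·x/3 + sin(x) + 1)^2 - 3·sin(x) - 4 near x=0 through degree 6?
x^6/90 - x^5/24 - 7·x^4/9 + 5·x^3/6 - 49·x^2/9 + 35·x/3 - 5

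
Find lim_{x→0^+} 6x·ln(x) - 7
The product is a 0·∞ indeterminate form at x → 0⁺.
Rewrite the product as 6·ln(x) / x^(-1) and apply L'Hôpital, or use the standard hierarchy x^(-1) ≫ |ln x| as x → 0⁺.
The indeterminate product → 0, so the limit = -7.

Final answer: -7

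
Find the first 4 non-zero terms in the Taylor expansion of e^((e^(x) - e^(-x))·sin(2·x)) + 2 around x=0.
251·x^6/90 + 6·x^4 + 4·x^2 + 3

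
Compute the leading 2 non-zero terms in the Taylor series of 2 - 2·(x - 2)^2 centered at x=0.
8·x - 6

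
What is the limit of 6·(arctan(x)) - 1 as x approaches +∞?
Evaluate the dominant behaviour as x → +∞; each term tends to a finite value or vanishes.
Limit = -1 + 3·π.

Final answer: -1 + 3·π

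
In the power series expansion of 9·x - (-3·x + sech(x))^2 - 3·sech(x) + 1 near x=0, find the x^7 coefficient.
Expand to order 7: 9·x - (-3·x + sech(x))^2 - 3·sech(x) + 1 = -61·x^7/120 + 91·x^6/144 + 5·x^5/4 - 31·x^4/24 - 3·x^3 - 13·x^2/2 + 15·x - 3 + O(x^8).
The coefficient of x^7 is -61/120.

Final answer: -61/120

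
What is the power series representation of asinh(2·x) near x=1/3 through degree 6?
asinh(2/3) + 6·√(13)·(x - 1/3)/13 - 36·√(13)·(x - 1/3)^2/169 - 36·√(13)·(x - 1/3)^3/2197 + 6156·√(13)·(x - 1/3)^4/28561 - 479196·√(13)·(x - 1/3)^5/1856465 + 188568·√(13)·(x - 1/3)^6/4826809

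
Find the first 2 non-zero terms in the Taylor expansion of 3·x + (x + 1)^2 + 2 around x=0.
5·x + 3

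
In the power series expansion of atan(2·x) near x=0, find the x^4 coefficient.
Expand to order 4: atan(2·x) = -8·x^3/3 + 2·x + O(x^5).
The coefficient of x^4 is 0.

Final answer: 0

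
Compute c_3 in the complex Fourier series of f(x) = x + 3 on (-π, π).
Compute the real Fourier coefficients first: a_3 = 0, b_3 = 2/3.
Then c_3 = (a_3 − i·b_3)/2 = -i/3.

Final answer: -i/3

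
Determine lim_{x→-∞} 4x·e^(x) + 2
The product is a 0·∞ indeterminate form at x → -∞.
Rewrite the product as 4x / e^(-x) (an ∞/∞ form) and apply L'Hôpital, or use the standard hierarchy e^(|x|) ≫ |x| as x → -∞.
The indeterminate product → 0, so the limit = 2.

Final answer: 2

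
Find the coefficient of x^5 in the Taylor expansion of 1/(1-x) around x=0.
Expand to order 5: 1/(1-x) = x^5 + x^4 + x^3 + x^2 + x + 1 + O(x^6).
The coefficient of x^5 is 1.

Final answer: 1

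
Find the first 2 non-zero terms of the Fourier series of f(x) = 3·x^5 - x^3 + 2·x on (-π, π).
(-122·π^2 + 6·π^4 + 736)·sin(x) + (-3·π^4 - 26 + 16·π^2)·sin(2·x)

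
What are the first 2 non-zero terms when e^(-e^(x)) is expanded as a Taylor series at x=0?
-x·e^(-1) + e^(-1)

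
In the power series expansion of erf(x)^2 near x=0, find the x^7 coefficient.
Expand to order 7: erf(x)^2 = 56·x^6/(45·π) - 8·x^4/(3·π) + 4·x^2/π + O(x^8).
The coefficient of x^7 is 0.

Final answer: 0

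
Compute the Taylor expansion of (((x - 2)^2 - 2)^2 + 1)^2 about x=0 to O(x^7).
104·x^6 - 352·x^5 + 666·x^4 - 720·x^3 + 456·x^2 - 160·x + 25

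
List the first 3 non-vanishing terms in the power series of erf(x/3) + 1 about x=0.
-2·x^3/(81·√(π)) + 2·x/(3·√(π)) + 1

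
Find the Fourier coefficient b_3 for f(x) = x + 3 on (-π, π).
b_3 = (1/π) ∫_{-π}^{π} f(x)·sin(3x) dx.
Evaluate the integral (use parity and integration by parts as needed): b_3 = 2/3.

Final answer: 2/3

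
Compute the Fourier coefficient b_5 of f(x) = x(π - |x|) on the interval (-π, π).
b_5 = (1/π) ∫_{-π}^{π} f(x)·sin(5x) dx.
Evaluate the integral (use parity and integration by parts as needed): b_5 = 8/(125·π).

Final answer: 8/(125·π)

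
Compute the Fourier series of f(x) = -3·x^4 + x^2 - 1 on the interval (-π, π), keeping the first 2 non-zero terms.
(-148 + 24·π^2)·cos(x) - 3·π^4/5 - 1 + π^2/3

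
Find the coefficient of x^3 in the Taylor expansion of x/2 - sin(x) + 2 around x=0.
Expand to order 3: x/2 - sin(x) + 2 = x^3/6 - x/2 + 2 + O(x^4).
The coefficient of x^3 is 1/6.

Final answer: 1/6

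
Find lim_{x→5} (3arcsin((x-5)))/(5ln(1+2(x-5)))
Both numerator and denominator → 0 as x → 5; this is a 0/0 indeterminate form.
Expand each to leading order near x = 5: numerator ~ 3·(x - 5), denominator ~ 10·(x - 5).
The limit of the ratio is 3/10.

Final answer: 3/10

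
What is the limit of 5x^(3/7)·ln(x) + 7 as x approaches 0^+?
The product is a 0·∞ indeterminate form at x → 0⁺.
Rewrite the product as 5·ln(x) / x^(-3/7) and apply L'Hôpital, or use the standard hierarchy x^(-3/7) ≫ |ln x| as x → 0⁺.
The indeterminate product → 0, so the limit = 7.

Final answer: 7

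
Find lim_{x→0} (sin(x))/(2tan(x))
Both numerator and denominator → 0 as x → 0; this is a 0/0 indeterminate form.
Expand each to leading order near x = 0: numerator ~ x, denominator ~ 2·x.
The limit of the ratio is 1/2.

Final answer: 1/2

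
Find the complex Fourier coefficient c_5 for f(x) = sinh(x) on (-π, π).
Compute the real Fourier coefficients first: a_5 = 0, b_5 = 5·sinh(π)/(13·π).
Then c_5 = (a_5 − i·b_5)/2 = -5·i·sinh(π)/(26·π).

Final answer: -5·i·sinh(π)/(26·π)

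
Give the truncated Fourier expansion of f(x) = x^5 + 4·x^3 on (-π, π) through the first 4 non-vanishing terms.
(-32·π^2 + 192 + 2·π^4)·sin(x) + (-π^4 - 3/2 + π^2)·sin(2·x) + (-64/81 + 32·π^2/27 + 2·π^4/3)·sin(3·x) + (-π^4/2 - 11·π^2/8 + 33/64)·sin(4·x)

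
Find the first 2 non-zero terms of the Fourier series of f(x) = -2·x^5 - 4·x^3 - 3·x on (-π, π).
(-438 - 4·π^4 + 72·π^2)·sin(x) + (-6·π^2 + 12 + 2·π^4)·sin(2·x)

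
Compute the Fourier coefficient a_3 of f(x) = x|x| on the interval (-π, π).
a_3 = (1/π) ∫_{-π}^{π} f(x)·cos(3x) dx.
Evaluate the integral (use parity and integration by parts as needed): a_3 = 0.

Final answer: 0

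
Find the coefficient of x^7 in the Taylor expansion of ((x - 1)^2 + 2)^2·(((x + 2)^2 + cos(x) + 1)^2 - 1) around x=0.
Expand to order 7: ((x - 1)^2 + 2)^2·(((x + 2)^2 + cos(x) + 1)^2 - 1) = 59·x^7/15 + 389·x^6/40 - 6·x^5 + 87·x^4/4 + 112·x^3 - 28·x^2 + 12·x + 315 + O(x^8).
The coefficient of x^7 is 59/15.

Final answer: 59/15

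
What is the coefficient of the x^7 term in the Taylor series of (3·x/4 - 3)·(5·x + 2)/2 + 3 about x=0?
Expand to order 7: (3·x/4 - 3)·(5·x + 2)/2 + 3 = 15·x^2/8 - 27·x/4 + O(x^8).
The coefficient of x^7 is 0.

Final answer: 0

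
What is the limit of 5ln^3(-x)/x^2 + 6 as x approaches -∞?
The quotient is an ∞/∞ indeterminate form as x → -∞.
Compare growth rates of the dominant terms (exponentials ≫ polynomials ≫ logarithms), or apply L'Hôpital's rule; the quotient → 0.
Adding the constant: 0 + 6 = 6. Limit = 6.

Final answer: 6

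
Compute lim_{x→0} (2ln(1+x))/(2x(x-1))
Both numerator and denominator → 0 as x → 0; this is a 0/0 indeterminate form.
Expand each to leading order near x = 0: numerator ~ 2·x, denominator ~ -2·x.
The limit of the ratio is -1.

Final answer: -1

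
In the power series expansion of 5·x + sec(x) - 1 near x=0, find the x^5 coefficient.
Expand to order 5: 5·x + sec(x) - 1 = 5·x^4/24 + x^2/2 + 5·x + O(x^6).
The coefficient of x^5 is 0.

Final answer: 0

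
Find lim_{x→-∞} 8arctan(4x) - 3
Evaluate the dominant behaviour as x → -∞; each term tends to a finite value or vanishes.
Limit = -4·π - 3.

Final answer: -4·π - 3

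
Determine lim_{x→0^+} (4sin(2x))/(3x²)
Both numerator and denominator → 0 as x → 0^+; this is a 0/0 indeterminate form.
Expand each to leading order near x = 0: numerator ~ 8·x, denominator ~ 3·x^2.
The limit of the ratio is ∞.

Final answer: ∞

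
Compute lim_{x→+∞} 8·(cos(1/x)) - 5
Evaluate the dominant behaviour as x → +∞; each term tends to a finite value or vanishes.
Limit = 3.

Final answer: 3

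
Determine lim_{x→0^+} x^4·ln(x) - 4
The product is a 0·∞ indeterminate form at x → 0⁺.
Rewrite the product as ln(x) / x^(-4) and apply L'Hôpital, or use the standard hierarchy x^(-4) ≫ |ln x| as x → 0⁺.
The indeterminate product → 0, so the limit = -4.

Final answer: -4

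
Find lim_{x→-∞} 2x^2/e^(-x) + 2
The quotient is an ∞/∞ indeterminate form as x → -∞.
Compare growth rates of the dominant terms (exponentials ≫ polynomials ≫ logarithms), or apply L'Hôpital's rule; the quotient → 0.
Adding the constant: 0 + 2 = 2. Limit = 2.

Final answer: 2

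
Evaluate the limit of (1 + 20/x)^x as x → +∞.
As x → +∞: this is the defining limit (1 + 20/x)^x → e^20.
Limit = e^(20).

Final answer: e^(20)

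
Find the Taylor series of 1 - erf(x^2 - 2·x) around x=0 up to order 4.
8·x^4/√(π) - 16·x^3/(3·√(π)) - 2·x^2/√(π) + 4·x/√(π) + 1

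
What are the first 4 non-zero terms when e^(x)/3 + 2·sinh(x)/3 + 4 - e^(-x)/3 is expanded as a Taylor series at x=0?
x^5/90 + 2·x^3/9 + 4·x/3 + 4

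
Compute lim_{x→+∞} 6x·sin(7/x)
As x → +∞: let u = 7/x → 0⁺; then 6·x·sin(7/x) = 6·7·sin(u)/u → 6·7·1 = 42.
Limit = 42.

Final answer: 42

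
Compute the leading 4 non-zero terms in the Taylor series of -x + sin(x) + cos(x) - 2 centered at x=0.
x^4/24 - x^3/6 - x^2/2 - 1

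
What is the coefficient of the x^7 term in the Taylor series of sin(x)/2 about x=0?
Expand to order 7: sin(x)/2 = -x^7/10080 + x^5/240 - x^3/12 + x/2 + O(x^8).
The coefficient of x^7 is -1/10080.

Final answer: -1/10080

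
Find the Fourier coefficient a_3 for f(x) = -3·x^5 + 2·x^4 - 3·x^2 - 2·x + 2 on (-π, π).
a_3 = (1/π) ∫_{-π}^{π} f(x)·cos(3x) dx.
Evaluate the integral (use parity and integration by parts as needed): a_3 = 68/27 - 16·π^2/9.

Final answer: 68/27 - 16·π^2/9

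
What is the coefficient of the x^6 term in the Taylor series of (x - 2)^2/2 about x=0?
Expand to order 6: (x - 2)^2/2 = x^2/2 - 2·x + 2 + O(x^7).
The coefficient of x^6 is 0.

Final answer: 0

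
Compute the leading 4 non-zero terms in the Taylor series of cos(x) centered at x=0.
-x^6/720 + x^4/24 - x^2/2 + 1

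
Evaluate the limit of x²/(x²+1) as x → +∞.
Evaluate the dominant behaviour as x → +∞; each term tends to a finite value or vanishes.
Limit = 1.

Final answer: 1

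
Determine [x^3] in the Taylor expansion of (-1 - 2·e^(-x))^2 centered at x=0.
Expand to order 3: (-1 - 2·e^(-x))^2 = -6·x^3 + 10·x^2 - 12·x + 9 + O(x^4).
The coefficient of x^3 is -6.

Final answer: -6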